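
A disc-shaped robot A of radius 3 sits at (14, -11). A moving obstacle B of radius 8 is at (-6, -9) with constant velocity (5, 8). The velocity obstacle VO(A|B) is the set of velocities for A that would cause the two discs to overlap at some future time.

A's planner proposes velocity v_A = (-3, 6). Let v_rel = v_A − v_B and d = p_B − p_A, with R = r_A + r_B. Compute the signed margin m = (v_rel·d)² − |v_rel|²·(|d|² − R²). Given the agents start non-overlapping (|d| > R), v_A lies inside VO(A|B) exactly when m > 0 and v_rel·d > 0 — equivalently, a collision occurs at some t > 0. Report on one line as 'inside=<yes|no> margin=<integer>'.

d = (-20, 2),  |d|² = 404;  R = 3+8 = 11,  c = 404−11² = 283
v_rel = (-8, -2),  |v_rel|² = 68;  v_rel·d = (-8)·(-20) + (-2)·(2) = 156
68·t² − 312·t + 283 = 0  ⇒  m = 156² − 68·283 = 5092
m = 5092 > 0,  v_rel·d = 156 > 0  ⇒  inside

inside=yes margin=5092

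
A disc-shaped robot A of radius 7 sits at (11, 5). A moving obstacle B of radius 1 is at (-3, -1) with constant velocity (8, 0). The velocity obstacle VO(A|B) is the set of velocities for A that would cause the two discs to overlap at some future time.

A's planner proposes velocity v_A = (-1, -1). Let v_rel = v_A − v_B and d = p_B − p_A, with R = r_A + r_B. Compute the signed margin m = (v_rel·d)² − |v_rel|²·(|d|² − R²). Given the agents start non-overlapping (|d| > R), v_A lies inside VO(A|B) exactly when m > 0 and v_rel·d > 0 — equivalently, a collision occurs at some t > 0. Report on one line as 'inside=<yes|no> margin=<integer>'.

d = (-14, -6),  |d|² = 232;  R = 7+1 = 8,  c = 232−8² = 168
v_rel = (-9, -1),  |v_rel|² = 82;  v_rel·d = (-9)·(-14) + (-1)·(-6) = 132
82·t² − 264·t + 168 = 0  ⇒  m = 132² − 82·168 = 3648
m = 3648 > 0,  v_rel·d = 132 > 0  ⇒  inside

inside=yes margin=3648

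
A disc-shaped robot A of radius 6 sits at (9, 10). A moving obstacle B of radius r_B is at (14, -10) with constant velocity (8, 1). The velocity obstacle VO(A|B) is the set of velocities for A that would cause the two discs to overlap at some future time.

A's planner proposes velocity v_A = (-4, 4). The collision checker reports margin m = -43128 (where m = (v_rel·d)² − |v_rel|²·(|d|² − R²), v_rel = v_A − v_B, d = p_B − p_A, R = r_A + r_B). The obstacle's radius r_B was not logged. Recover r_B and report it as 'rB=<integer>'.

m = -43128
d = (5, -20);  v_rel = (-12, 3),  |v_rel|² = 153
v_rel×d = (-12)·(-20) − (3)·(5) = 225
since m = R²·153 − 225²:  R² = (50625 + -43128) / 153 = 49
R = √49 = 7  ⇒  r_B = 7 − 6 = 1

rB=1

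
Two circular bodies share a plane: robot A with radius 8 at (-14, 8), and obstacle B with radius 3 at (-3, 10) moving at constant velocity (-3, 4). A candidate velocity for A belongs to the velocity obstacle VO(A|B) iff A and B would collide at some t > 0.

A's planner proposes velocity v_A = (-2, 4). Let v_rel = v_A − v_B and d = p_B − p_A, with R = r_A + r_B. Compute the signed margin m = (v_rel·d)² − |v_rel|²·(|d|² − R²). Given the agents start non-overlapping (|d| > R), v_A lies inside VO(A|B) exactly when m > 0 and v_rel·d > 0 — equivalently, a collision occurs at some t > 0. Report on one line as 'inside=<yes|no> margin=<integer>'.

d = (11, 2),  |d|² = 125;  R = 8+3 = 11,  c = 125−11² = 4
v_rel = (1, 0),  |v_rel|² = 1;  v_rel·d = (1)·(11) + (0)·(2) = 11
1·t² − 22·t + 4 = 0  ⇒  m = 11² − 1·4 = 117
m = 117 > 0,  v_rel·d = 11 > 0  ⇒  inside

inside=yes margin=117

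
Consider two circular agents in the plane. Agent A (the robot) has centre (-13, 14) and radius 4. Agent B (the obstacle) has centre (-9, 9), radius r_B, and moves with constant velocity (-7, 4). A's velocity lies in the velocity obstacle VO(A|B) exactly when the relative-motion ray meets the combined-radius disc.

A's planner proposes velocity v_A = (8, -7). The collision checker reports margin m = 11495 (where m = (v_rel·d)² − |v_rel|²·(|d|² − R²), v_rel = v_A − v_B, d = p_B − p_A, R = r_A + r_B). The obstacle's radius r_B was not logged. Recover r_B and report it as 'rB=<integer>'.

m = 11495
d = (4, -5);  v_rel = (15, -11),  |v_rel|² = 346
v_rel×d = (15)·(-5) − (-11)·(4) = -31
since m = R²·346 − (-31)²:  R² = (961 + 11495) / 346 = 36
R = √36 = 6  ⇒  r_B = 6 − 4 = 2

rB=2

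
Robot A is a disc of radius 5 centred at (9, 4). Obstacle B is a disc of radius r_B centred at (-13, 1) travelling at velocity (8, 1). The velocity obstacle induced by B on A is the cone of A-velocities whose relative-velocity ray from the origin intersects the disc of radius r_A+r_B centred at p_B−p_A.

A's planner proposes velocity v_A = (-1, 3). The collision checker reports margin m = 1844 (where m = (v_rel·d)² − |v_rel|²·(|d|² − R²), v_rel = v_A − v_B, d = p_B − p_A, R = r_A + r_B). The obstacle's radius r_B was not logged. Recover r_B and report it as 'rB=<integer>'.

m = 1844
d = (-22, -3);  v_rel = (-9, 2),  |v_rel|² = 85
v_rel×d = (-9)·(-3) − (2)·(-22) = 71
since m = R²·85 − 71²:  R² = (5041 + 1844) / 85 = 81
R = √81 = 9  ⇒  r_B = 9 − 5 = 4

rB=4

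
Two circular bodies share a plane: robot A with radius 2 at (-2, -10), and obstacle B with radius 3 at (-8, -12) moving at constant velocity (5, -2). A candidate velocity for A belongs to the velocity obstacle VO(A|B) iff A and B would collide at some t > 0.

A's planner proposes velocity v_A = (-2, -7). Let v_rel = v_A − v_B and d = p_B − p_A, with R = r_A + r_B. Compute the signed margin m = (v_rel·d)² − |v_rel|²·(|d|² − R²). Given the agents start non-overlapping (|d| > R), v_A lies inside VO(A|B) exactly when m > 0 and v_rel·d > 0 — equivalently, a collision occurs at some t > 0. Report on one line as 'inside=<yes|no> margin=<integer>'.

d = (-6, -2),  |d|² = 40;  R = 2+3 = 5,  c = 40−5² = 15
v_rel = (-7, -5),  |v_rel|² = 74;  v_rel·d = (-7)·(-6) + (-5)·(-2) = 52
74·t² − 104·t + 15 = 0  ⇒  m = 52² − 74·15 = 1594
m = 1594 > 0,  v_rel·d = 52 > 0  ⇒  inside

inside=yes margin=1594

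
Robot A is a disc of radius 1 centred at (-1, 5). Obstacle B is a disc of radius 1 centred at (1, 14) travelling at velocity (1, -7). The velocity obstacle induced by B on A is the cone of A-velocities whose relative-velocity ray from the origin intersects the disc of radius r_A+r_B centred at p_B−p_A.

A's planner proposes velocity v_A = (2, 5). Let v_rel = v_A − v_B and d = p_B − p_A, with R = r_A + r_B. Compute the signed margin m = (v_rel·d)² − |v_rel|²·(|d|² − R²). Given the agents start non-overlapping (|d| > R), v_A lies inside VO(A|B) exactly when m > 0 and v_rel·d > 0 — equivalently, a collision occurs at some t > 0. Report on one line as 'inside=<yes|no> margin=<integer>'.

d = (2, 9),  |d|² = 85;  R = 1+1 = 2,  c = 85−2² = 81
v_rel = (1, 12),  |v_rel|² = 145;  v_rel·d = (1)·(2) + (12)·(9) = 110
145·t² − 220·t + 81 = 0  ⇒  m = 110² − 145·81 = 355
m = 355 > 0,  v_rel·d = 110 > 0  ⇒  inside

inside=yes margin=355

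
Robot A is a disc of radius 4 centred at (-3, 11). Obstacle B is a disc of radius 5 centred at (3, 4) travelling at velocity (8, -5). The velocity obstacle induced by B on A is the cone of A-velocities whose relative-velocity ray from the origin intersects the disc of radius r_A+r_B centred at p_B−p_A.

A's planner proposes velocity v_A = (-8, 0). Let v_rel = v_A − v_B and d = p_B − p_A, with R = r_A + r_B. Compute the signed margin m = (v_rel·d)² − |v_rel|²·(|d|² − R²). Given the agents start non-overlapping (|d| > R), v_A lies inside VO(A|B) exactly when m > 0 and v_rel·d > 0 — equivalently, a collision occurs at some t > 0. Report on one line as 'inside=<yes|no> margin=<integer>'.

d = (6, -7),  |d|² = 85;  R = 4+5 = 9,  c = 85−9² = 4
v_rel = (-16, 5),  |v_rel|² = 281;  v_rel·d = (-16)·(6) + (5)·(-7) = -131
281·t² + 262·t + 4 = 0  ⇒  m = (-131)² − 281·4 = 16037
m = 16037 > 0,  v_rel·d = -131 < 0  ⇒  outside

inside=no margin=16037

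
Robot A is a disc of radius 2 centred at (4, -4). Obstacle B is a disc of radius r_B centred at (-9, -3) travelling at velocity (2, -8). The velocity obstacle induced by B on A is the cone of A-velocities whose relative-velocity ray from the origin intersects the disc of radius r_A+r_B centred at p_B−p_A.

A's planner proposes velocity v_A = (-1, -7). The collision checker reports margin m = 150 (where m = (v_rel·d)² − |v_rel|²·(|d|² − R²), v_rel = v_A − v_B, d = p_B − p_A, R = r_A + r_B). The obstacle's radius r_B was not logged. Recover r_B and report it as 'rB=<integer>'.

m = 150
d = (-13, 1);  v_rel = (-3, 1),  |v_rel|² = 10
v_rel×d = (-3)·(1) − (1)·(-13) = 10
since m = R²·10 − 10²:  R² = (100 + 150) / 10 = 25
R = √25 = 5  ⇒  r_B = 5 − 2 = 3

rB=3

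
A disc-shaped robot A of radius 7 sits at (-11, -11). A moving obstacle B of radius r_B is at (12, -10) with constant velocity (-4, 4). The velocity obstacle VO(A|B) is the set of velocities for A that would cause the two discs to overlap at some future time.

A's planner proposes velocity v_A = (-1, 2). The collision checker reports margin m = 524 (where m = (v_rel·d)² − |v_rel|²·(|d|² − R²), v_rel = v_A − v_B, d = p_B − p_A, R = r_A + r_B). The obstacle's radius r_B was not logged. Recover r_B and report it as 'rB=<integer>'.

m = 524
d = (23, 1);  v_rel = (3, -2),  |v_rel|² = 13
v_rel×d = (3)·(1) − (-2)·(23) = 49
since m = R²·13 − 49²:  R² = (2401 + 524) / 13 = 225
R = √225 = 15  ⇒  r_B = 15 − 7 = 8

rB=8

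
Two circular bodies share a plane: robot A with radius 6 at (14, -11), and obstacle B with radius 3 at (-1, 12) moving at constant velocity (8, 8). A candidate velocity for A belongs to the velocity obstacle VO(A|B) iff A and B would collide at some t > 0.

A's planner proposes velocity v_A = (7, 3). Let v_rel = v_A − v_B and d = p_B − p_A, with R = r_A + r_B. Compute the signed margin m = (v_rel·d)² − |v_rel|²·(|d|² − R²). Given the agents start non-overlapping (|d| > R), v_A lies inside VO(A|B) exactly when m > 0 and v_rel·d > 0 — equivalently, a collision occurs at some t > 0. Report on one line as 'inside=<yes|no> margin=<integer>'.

d = (-15, 23),  |d|² = 754;  R = 6+3 = 9,  c = 754−9² = 673
v_rel = (-1, -5),  |v_rel|² = 26;  v_rel·d = (-1)·(-15) + (-5)·(23) = -100
26·t² + 200·t + 673 = 0  ⇒  m = (-100)² − 26·673 = -7498
m = -7498 < 0,  v_rel·d = -100 < 0  ⇒  outside

inside=no margin=-7498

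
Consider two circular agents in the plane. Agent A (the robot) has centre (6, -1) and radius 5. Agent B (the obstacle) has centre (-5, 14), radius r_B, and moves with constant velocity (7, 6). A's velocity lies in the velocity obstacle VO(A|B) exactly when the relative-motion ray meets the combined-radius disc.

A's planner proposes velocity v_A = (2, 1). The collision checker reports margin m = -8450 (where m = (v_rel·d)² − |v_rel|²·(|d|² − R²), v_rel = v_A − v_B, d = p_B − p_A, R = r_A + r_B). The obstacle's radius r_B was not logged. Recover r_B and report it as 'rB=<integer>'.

m = -8450
d = (-11, 15);  v_rel = (-5, -5),  |v_rel|² = 50
v_rel×d = (-5)·(15) − (-5)·(-11) = -130
since m = R²·50 − (-130)²:  R² = (16900 + -8450) / 50 = 169
R = √169 = 13  ⇒  r_B = 13 − 5 = 8

rB=8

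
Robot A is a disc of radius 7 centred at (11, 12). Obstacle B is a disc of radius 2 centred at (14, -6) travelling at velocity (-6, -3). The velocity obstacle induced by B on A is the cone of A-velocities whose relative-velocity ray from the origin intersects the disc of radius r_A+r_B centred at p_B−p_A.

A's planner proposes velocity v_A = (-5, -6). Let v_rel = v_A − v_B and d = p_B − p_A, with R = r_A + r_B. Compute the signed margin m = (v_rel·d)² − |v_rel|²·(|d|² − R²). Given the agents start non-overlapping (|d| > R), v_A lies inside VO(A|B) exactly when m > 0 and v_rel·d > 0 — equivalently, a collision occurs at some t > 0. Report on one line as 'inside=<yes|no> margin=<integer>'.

d = (3, -18),  |d|² = 333;  R = 7+2 = 9,  c = 333−9² = 252
v_rel = (1, -3),  |v_rel|² = 10;  v_rel·d = (1)·(3) + (-3)·(-18) = 57
10·t² − 114·t + 252 = 0  ⇒  m = 57² − 10·252 = 729
m = 729 > 0,  v_rel·d = 57 > 0  ⇒  inside

inside=yes margin=729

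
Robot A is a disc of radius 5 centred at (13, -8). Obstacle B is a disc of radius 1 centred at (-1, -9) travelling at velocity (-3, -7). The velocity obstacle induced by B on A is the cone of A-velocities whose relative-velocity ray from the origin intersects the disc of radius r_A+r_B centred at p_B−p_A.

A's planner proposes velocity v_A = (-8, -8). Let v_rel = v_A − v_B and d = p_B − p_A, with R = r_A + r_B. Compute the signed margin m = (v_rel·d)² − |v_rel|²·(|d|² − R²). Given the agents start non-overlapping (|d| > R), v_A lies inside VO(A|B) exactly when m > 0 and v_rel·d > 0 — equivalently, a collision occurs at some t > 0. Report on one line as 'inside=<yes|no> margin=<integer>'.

d = (-14, -1),  |d|² = 197;  R = 5+1 = 6,  c = 197−6² = 161
v_rel = (-5, -1),  |v_rel|² = 26;  v_rel·d = (-5)·(-14) + (-1)·(-1) = 71
26·t² − 142·t + 161 = 0  ⇒  m = 71² − 26·161 = 855
m = 855 > 0,  v_rel·d = 71 > 0  ⇒  inside

inside=yes margin=855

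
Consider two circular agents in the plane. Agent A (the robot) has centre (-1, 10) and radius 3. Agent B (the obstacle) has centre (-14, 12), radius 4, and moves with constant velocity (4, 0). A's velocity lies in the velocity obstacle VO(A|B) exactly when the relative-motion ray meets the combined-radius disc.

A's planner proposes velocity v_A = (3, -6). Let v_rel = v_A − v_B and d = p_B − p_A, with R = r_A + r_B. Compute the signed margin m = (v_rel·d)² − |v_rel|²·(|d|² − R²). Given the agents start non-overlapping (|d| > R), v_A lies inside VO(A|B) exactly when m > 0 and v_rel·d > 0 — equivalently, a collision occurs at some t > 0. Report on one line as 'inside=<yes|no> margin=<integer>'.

d = (-13, 2),  |d|² = 173;  R = 3+4 = 7,  c = 173−7² = 124
v_rel = (-1, -6),  |v_rel|² = 37;  v_rel·d = (-1)·(-13) + (-6)·(2) = 1
37·t² − 2·t + 124 = 0  ⇒  m = 1² − 37·124 = -4587
m = -4587 < 0,  v_rel·d = 1 > 0  ⇒  outside

inside=no margin=-4587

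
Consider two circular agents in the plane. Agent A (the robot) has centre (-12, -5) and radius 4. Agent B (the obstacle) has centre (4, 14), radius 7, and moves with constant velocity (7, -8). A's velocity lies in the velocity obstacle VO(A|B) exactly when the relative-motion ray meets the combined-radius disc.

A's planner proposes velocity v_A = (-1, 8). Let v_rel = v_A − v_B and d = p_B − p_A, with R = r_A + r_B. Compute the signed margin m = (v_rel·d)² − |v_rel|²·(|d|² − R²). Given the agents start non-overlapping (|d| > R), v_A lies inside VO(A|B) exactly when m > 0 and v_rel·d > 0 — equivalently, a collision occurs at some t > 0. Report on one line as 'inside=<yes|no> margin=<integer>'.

d = (16, 19),  |d|² = 617;  R = 4+7 = 11,  c = 617−11² = 496
v_rel = (-8, 16),  |v_rel|² = 320;  v_rel·d = (-8)·(16) + (16)·(19) = 176
320·t² − 352·t + 496 = 0  ⇒  m = 176² − 320·496 = -127744
m = -127744 < 0,  v_rel·d = 176 > 0  ⇒  outside

inside=no margin=-127744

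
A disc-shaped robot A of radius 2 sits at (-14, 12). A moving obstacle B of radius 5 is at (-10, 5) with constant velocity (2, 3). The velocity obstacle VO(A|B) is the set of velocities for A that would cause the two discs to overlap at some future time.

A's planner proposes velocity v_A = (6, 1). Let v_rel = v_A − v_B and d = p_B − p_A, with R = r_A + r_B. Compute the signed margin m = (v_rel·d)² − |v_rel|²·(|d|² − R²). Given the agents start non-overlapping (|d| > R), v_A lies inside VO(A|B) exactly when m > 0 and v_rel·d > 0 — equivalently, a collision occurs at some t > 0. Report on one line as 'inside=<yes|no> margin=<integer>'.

d = (4, -7),  |d|² = 65;  R = 2+5 = 7,  c = 65−7² = 16
v_rel = (4, -2),  |v_rel|² = 20;  v_rel·d = (4)·(4) + (-2)·(-7) = 30
20·t² − 60·t + 16 = 0  ⇒  m = 30² − 20·16 = 580
m = 580 > 0,  v_rel·d = 30 > 0  ⇒  inside

inside=yes margin=580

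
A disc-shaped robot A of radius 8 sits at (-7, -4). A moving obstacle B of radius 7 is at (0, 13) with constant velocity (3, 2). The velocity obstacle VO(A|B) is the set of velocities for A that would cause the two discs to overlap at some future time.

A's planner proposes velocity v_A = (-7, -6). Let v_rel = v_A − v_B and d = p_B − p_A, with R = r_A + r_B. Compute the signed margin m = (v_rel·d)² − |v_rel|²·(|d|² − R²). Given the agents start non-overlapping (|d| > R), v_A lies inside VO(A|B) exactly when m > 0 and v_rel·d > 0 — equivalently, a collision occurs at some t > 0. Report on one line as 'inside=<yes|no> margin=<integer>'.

d = (7, 17),  |d|² = 338;  R = 8+7 = 15,  c = 338−15² = 113
v_rel = (-10, -8),  |v_rel|² = 164;  v_rel·d = (-10)·(7) + (-8)·(17) = -206
164·t² + 412·t + 113 = 0  ⇒  m = (-206)² − 164·113 = 23904
m = 23904 > 0,  v_rel·d = -206 < 0  ⇒  outside

inside=no margin=23904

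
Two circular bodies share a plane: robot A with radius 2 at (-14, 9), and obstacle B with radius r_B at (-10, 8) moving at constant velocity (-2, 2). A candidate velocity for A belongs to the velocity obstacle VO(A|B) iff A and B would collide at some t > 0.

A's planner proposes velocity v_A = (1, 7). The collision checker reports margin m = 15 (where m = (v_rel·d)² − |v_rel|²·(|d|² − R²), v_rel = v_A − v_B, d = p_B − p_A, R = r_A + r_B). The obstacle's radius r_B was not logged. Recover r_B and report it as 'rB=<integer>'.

m = 15
d = (4, -1);  v_rel = (3, 5),  |v_rel|² = 34
v_rel×d = (3)·(-1) − (5)·(4) = -23
since m = R²·34 − (-23)²:  R² = (529 + 15) / 34 = 16
R = √16 = 4  ⇒  r_B = 4 − 2 = 2

rB=2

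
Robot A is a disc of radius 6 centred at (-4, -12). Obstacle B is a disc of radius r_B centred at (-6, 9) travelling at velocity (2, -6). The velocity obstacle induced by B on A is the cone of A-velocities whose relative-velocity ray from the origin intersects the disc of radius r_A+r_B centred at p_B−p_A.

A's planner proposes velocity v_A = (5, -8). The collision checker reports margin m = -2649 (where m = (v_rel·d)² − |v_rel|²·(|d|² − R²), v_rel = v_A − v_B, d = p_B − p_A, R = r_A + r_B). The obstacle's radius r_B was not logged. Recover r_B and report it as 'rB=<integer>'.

m = -2649
d = (-2, 21);  v_rel = (3, -2),  |v_rel|² = 13
v_rel×d = (3)·(21) − (-2)·(-2) = 59
since m = R²·13 − 59²:  R² = (3481 + -2649) / 13 = 64
R = √64 = 8  ⇒  r_B = 8 − 6 = 2

rB=2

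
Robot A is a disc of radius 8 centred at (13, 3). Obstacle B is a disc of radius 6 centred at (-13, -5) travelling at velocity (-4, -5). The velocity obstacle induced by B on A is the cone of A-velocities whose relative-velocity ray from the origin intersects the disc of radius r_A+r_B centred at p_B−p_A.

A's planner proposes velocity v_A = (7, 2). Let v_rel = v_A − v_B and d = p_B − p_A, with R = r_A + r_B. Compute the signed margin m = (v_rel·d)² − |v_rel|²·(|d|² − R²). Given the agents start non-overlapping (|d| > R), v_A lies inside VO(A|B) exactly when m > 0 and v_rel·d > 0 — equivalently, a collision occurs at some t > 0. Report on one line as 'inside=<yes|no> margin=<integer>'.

d = (-26, -8),  |d|² = 740;  R = 8+6 = 14,  c = 740−14² = 544
v_rel = (11, 7),  |v_rel|² = 170;  v_rel·d = (11)·(-26) + (7)·(-8) = -342
170·t² + 684·t + 544 = 0  ⇒  m = (-342)² − 170·544 = 24484
m = 24484 > 0,  v_rel·d = -342 < 0  ⇒  outside

inside=no margin=24484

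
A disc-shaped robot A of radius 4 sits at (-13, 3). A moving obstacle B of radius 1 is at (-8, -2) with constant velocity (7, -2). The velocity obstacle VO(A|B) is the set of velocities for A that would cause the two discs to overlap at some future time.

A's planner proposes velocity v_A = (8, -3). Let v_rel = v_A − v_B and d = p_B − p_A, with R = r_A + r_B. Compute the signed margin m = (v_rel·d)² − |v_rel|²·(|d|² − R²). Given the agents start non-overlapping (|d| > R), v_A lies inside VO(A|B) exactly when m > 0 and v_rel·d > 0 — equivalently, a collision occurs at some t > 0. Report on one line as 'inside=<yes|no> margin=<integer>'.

d = (5, -5),  |d|² = 50;  R = 4+1 = 5,  c = 50−5² = 25
v_rel = (1, -1),  |v_rel|² = 2;  v_rel·d = (1)·(5) + (-1)·(-5) = 10
2·t² − 20·t + 25 = 0  ⇒  m = 10² − 2·25 = 50
m = 50 > 0,  v_rel·d = 10 > 0  ⇒  inside

inside=yes margin=50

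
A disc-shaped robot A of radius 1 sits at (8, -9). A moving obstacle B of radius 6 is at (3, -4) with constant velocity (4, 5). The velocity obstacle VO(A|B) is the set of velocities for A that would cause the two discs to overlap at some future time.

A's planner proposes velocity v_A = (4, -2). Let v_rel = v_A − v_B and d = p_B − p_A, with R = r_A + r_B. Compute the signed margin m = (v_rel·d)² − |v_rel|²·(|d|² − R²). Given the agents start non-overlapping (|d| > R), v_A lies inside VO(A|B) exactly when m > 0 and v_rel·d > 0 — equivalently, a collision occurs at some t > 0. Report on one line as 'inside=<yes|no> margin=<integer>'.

d = (-5, 5),  |d|² = 50;  R = 1+6 = 7,  c = 50−7² = 1
v_rel = (0, -7),  |v_rel|² = 49;  v_rel·d = (0)·(-5) + (-7)·(5) = -35
49·t² + 70·t + 1 = 0  ⇒  m = (-35)² − 49·1 = 1176
m = 1176 > 0,  v_rel·d = -35 < 0  ⇒  outside

inside=no margin=1176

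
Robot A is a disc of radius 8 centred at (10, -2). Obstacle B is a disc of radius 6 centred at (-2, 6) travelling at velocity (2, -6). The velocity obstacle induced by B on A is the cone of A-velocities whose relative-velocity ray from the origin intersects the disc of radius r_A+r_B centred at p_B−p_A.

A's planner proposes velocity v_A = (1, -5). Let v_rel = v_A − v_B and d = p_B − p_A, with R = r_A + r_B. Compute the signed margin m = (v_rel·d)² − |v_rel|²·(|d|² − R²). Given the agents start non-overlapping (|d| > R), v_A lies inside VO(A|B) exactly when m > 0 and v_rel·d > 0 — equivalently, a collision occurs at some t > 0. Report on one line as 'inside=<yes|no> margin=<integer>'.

d = (-12, 8),  |d|² = 208;  R = 8+6 = 14,  c = 208−14² = 12
v_rel = (-1, 1),  |v_rel|² = 2;  v_rel·d = (-1)·(-12) + (1)·(8) = 20
2·t² − 40·t + 12 = 0  ⇒  m = 20² − 2·12 = 376
m = 376 > 0,  v_rel·d = 20 > 0  ⇒  inside

inside=yes margin=376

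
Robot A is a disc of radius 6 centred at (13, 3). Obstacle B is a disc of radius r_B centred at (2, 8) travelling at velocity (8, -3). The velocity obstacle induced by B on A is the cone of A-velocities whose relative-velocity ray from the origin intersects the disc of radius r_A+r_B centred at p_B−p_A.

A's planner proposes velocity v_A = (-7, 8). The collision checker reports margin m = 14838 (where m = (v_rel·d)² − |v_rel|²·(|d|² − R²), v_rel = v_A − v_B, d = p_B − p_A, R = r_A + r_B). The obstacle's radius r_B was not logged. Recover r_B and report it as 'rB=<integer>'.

m = 14838
d = (-11, 5);  v_rel = (-15, 11),  |v_rel|² = 346
v_rel×d = (-15)·(5) − (11)·(-11) = 46
since m = R²·346 − 46²:  R² = (2116 + 14838) / 346 = 49
R = √49 = 7  ⇒  r_B = 7 − 6 = 1

rB=1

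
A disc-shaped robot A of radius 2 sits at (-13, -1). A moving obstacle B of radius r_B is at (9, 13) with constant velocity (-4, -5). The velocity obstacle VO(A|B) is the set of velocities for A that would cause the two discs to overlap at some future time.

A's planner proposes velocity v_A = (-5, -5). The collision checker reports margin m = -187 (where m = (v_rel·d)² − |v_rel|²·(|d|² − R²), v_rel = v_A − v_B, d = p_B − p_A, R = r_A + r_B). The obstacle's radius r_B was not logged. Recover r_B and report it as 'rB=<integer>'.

m = -187
d = (22, 14);  v_rel = (-1, 0),  |v_rel|² = 1
v_rel×d = (-1)·(14) − (0)·(22) = -14
since m = R²·1 − (-14)²:  R² = (196 + -187) / 1 = 9
R = √9 = 3  ⇒  r_B = 3 − 2 = 1

rB=1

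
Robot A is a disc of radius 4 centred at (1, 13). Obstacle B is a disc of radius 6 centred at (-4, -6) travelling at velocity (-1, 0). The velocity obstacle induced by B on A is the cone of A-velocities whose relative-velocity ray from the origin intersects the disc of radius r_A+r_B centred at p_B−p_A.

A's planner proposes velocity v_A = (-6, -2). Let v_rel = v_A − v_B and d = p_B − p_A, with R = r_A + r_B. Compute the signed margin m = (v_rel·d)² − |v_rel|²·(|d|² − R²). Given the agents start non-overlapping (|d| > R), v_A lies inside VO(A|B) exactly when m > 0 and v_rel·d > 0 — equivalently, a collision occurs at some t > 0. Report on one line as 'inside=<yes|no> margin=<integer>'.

d = (-5, -19),  |d|² = 386;  R = 4+6 = 10,  c = 386−10² = 286
v_rel = (-5, -2),  |v_rel|² = 29;  v_rel·d = (-5)·(-5) + (-2)·(-19) = 63
29·t² − 126·t + 286 = 0  ⇒  m = 63² − 29·286 = -4325
m = -4325 < 0,  v_rel·d = 63 > 0  ⇒  outside

inside=no margin=-4325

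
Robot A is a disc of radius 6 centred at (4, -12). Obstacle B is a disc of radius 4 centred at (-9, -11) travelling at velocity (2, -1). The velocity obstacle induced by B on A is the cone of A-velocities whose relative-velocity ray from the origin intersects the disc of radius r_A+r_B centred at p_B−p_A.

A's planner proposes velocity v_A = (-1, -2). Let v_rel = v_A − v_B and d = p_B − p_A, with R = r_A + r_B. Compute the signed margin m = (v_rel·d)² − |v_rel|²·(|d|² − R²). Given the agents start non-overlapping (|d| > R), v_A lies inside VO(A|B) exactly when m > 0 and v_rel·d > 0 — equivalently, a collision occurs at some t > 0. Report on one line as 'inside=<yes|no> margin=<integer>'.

d = (-13, 1),  |d|² = 170;  R = 6+4 = 10,  c = 170−10² = 70
v_rel = (-3, -1),  |v_rel|² = 10;  v_rel·d = (-3)·(-13) + (-1)·(1) = 38
10·t² − 76·t + 70 = 0  ⇒  m = 38² − 10·70 = 744
m = 744 > 0,  v_rel·d = 38 > 0  ⇒  inside

inside=yes margin=744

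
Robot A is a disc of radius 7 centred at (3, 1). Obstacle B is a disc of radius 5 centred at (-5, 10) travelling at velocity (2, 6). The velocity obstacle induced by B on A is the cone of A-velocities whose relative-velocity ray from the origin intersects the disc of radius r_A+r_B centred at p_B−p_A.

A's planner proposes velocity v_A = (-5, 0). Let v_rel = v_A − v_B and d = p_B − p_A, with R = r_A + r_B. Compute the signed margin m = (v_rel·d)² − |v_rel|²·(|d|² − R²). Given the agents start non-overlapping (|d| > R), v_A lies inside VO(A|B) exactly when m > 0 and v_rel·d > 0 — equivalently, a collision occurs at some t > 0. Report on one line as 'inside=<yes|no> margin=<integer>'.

d = (-8, 9),  |d|² = 145;  R = 7+5 = 12,  c = 145−12² = 1
v_rel = (-7, -6),  |v_rel|² = 85;  v_rel·d = (-7)·(-8) + (-6)·(9) = 2
85·t² − 4·t + 1 = 0  ⇒  m = 2² − 85·1 = -81
m = -81 < 0,  v_rel·d = 2 > 0  ⇒  outside

inside=no margin=-81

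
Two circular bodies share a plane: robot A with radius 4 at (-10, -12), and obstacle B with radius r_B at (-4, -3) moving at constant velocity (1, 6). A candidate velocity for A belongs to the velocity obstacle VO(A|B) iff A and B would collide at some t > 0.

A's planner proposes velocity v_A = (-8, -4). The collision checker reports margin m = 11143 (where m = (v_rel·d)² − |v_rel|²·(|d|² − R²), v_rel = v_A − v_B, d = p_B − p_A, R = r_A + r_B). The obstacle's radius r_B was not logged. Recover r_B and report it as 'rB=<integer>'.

m = 11143
d = (6, 9);  v_rel = (-9, -10),  |v_rel|² = 181
v_rel×d = (-9)·(9) − (-10)·(6) = -21
since m = R²·181 − (-21)²:  R² = (441 + 11143) / 181 = 64
R = √64 = 8  ⇒  r_B = 8 − 4 = 4

rB=4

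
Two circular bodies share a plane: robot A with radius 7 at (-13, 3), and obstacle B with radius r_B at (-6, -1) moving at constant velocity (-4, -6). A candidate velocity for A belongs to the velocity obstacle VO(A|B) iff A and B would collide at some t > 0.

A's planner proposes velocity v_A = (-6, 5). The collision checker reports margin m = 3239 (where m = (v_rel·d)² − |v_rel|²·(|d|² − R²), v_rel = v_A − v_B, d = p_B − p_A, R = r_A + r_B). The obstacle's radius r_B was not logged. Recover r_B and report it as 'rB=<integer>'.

m = 3239
d = (7, -4);  v_rel = (-2, 11),  |v_rel|² = 125
v_rel×d = (-2)·(-4) − (11)·(7) = -69
since m = R²·125 − (-69)²:  R² = (4761 + 3239) / 125 = 64
R = √64 = 8  ⇒  r_B = 8 − 7 = 1

rB=1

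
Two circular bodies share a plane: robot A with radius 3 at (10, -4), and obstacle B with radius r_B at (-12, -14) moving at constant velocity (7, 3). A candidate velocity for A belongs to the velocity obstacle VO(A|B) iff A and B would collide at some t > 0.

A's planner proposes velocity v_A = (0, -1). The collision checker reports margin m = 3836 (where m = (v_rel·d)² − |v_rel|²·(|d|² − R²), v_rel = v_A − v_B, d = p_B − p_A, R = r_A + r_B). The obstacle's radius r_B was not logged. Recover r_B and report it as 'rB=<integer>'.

m = 3836
d = (-22, -10);  v_rel = (-7, -4),  |v_rel|² = 65
v_rel×d = (-7)·(-10) − (-4)·(-22) = -18
since m = R²·65 − (-18)²:  R² = (324 + 3836) / 65 = 64
R = √64 = 8  ⇒  r_B = 8 − 3 = 5

rB=5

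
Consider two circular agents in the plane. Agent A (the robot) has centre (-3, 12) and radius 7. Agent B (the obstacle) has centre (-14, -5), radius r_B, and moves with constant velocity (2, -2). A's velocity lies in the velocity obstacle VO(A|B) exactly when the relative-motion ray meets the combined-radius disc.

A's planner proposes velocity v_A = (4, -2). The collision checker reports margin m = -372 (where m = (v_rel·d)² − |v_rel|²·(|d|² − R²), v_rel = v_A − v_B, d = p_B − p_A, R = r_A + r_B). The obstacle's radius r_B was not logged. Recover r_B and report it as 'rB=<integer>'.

m = -372
d = (-11, -17);  v_rel = (2, 0),  |v_rel|² = 4
v_rel×d = (2)·(-17) − (0)·(-11) = -34
since m = R²·4 − (-34)²:  R² = (1156 + -372) / 4 = 196
R = √196 = 14  ⇒  r_B = 14 − 7 = 7

rB=7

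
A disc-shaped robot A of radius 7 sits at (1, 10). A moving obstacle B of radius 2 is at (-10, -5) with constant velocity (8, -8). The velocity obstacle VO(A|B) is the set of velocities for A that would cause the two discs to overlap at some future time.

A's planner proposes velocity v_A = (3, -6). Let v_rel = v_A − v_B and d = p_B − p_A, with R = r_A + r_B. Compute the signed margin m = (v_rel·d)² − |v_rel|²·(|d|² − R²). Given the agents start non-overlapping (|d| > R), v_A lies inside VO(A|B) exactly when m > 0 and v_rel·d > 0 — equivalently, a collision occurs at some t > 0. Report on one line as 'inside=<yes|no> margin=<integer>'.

d = (-11, -15),  |d|² = 346;  R = 7+2 = 9,  c = 346−9² = 265
v_rel = (-5, 2),  |v_rel|² = 29;  v_rel·d = (-5)·(-11) + (2)·(-15) = 25
29·t² − 50·t + 265 = 0  ⇒  m = 25² − 29·265 = -7060
m = -7060 < 0,  v_rel·d = 25 > 0  ⇒  outside

inside=no margin=-7060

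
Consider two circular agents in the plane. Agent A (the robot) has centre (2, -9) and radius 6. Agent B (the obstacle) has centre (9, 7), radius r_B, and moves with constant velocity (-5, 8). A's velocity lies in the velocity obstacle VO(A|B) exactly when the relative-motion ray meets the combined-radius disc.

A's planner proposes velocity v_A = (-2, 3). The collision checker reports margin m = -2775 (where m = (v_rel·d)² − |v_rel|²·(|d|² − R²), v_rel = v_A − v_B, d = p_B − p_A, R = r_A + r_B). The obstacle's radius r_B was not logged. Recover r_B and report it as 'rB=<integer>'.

m = -2775
d = (7, 16);  v_rel = (3, -5),  |v_rel|² = 34
v_rel×d = (3)·(16) − (-5)·(7) = 83
since m = R²·34 − 83²:  R² = (6889 + -2775) / 34 = 121
R = √121 = 11  ⇒  r_B = 11 − 6 = 5

rB=5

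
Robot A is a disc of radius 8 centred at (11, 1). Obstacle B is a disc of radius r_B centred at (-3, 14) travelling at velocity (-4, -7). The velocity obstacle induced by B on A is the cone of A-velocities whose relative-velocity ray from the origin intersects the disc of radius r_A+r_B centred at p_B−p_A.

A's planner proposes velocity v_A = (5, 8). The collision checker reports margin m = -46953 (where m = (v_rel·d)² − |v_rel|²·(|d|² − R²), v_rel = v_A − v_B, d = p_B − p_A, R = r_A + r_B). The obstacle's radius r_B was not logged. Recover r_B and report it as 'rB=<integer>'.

m = -46953
d = (-14, 13);  v_rel = (9, 15),  |v_rel|² = 306
v_rel×d = (9)·(13) − (15)·(-14) = 327
since m = R²·306 − 327²:  R² = (106929 + -46953) / 306 = 196
R = √196 = 14  ⇒  r_B = 14 − 8 = 6

rB=6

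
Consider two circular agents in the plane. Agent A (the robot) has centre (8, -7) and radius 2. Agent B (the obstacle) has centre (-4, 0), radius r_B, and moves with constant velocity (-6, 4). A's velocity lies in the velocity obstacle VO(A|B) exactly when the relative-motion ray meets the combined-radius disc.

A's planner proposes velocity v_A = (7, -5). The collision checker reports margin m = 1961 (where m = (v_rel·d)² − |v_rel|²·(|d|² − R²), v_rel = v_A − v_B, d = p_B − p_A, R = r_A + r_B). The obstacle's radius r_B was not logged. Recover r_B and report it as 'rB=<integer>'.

m = 1961
d = (-12, 7);  v_rel = (13, -9),  |v_rel|² = 250
v_rel×d = (13)·(7) − (-9)·(-12) = -17
since m = R²·250 − (-17)²:  R² = (289 + 1961) / 250 = 9
R = √9 = 3  ⇒  r_B = 3 − 2 = 1

rB=1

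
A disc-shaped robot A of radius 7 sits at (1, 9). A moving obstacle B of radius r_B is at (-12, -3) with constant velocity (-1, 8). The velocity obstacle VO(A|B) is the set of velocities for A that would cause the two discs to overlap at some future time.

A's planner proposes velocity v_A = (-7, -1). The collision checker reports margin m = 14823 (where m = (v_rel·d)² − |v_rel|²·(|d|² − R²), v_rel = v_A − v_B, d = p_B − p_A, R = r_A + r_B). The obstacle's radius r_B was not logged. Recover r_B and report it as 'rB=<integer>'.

m = 14823
d = (-13, -12);  v_rel = (-6, -9),  |v_rel|² = 117
v_rel×d = (-6)·(-12) − (-9)·(-13) = -45
since m = R²·117 − (-45)²:  R² = (2025 + 14823) / 117 = 144
R = √144 = 12  ⇒  r_B = 12 − 7 = 5

rB=5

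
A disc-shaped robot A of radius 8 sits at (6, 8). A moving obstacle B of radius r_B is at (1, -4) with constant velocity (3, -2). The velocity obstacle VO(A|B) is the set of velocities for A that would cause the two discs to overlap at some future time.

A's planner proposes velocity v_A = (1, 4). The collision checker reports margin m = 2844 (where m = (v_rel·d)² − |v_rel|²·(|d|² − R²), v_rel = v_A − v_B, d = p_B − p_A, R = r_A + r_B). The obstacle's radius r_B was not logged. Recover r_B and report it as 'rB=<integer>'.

m = 2844
d = (-5, -12);  v_rel = (-2, 6),  |v_rel|² = 40
v_rel×d = (-2)·(-12) − (6)·(-5) = 54
since m = R²·40 − 54²:  R² = (2916 + 2844) / 40 = 144
R = √144 = 12  ⇒  r_B = 12 − 8 = 4

rB=4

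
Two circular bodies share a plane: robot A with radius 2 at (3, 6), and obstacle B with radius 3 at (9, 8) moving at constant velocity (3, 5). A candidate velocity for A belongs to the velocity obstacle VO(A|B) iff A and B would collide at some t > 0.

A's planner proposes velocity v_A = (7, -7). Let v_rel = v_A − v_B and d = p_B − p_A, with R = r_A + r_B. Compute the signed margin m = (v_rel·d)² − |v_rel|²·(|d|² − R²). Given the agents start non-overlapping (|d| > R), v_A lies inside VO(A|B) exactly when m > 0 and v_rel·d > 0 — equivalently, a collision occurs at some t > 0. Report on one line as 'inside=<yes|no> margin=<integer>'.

d = (6, 2),  |d|² = 40;  R = 2+3 = 5,  c = 40−5² = 15
v_rel = (4, -12),  |v_rel|² = 160;  v_rel·d = (4)·(6) + (-12)·(2) = 0
160·t² − 0·t + 15 = 0  ⇒  m = 0² − 160·15 = -2400
m = -2400 < 0,  v_rel·d = 0 = 0  ⇒  outside

inside=no margin=-2400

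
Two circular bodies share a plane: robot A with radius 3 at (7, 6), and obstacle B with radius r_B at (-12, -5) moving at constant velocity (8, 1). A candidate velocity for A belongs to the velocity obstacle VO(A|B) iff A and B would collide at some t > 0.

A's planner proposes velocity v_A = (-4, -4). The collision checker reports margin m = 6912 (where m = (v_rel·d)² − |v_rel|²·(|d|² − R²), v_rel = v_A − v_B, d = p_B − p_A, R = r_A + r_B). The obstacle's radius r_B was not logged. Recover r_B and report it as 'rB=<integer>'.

m = 6912
d = (-19, -11);  v_rel = (-12, -5),  |v_rel|² = 169
v_rel×d = (-12)·(-11) − (-5)·(-19) = 37
since m = R²·169 − 37²:  R² = (1369 + 6912) / 169 = 49
R = √49 = 7  ⇒  r_B = 7 − 3 = 4

rB=4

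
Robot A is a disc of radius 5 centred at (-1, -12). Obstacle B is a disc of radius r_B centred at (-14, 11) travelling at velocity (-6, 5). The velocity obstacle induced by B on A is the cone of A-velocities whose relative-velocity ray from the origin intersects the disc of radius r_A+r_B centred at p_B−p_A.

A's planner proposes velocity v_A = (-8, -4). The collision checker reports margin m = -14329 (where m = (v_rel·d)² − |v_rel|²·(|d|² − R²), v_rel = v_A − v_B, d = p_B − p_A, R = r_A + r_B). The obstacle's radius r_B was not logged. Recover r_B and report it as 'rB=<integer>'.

m = -14329
d = (-13, 23);  v_rel = (-2, -9),  |v_rel|² = 85
v_rel×d = (-2)·(23) − (-9)·(-13) = -163
since m = R²·85 − (-163)²:  R² = (26569 + -14329) / 85 = 144
R = √144 = 12  ⇒  r_B = 12 − 5 = 7

rB=7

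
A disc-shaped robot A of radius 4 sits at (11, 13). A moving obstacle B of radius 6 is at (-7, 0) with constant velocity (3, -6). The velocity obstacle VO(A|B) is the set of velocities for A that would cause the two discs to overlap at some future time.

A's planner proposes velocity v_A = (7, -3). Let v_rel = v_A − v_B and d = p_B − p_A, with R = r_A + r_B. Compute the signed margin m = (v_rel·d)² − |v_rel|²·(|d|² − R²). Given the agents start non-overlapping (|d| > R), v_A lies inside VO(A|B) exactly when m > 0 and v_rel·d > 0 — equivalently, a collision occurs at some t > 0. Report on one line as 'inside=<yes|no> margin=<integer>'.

d = (-18, -13),  |d|² = 493;  R = 4+6 = 10,  c = 493−10² = 393
v_rel = (4, 3),  |v_rel|² = 25;  v_rel·d = (4)·(-18) + (3)·(-13) = -111
25·t² + 222·t + 393 = 0  ⇒  m = (-111)² − 25·393 = 2496
m = 2496 > 0,  v_rel·d = -111 < 0  ⇒  outside

inside=no margin=2496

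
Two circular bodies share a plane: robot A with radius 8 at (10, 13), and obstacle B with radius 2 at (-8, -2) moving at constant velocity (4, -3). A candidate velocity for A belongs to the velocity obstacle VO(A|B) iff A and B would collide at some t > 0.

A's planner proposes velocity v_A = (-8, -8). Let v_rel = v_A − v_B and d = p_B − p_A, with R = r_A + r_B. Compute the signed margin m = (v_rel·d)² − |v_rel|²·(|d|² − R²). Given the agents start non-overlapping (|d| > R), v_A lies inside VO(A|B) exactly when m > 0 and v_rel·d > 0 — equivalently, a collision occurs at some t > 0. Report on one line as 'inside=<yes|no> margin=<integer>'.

d = (-18, -15),  |d|² = 549;  R = 8+2 = 10,  c = 549−10² = 449
v_rel = (-12, -5),  |v_rel|² = 169;  v_rel·d = (-12)·(-18) + (-5)·(-15) = 291
169·t² − 582·t + 449 = 0  ⇒  m = 291² − 169·449 = 8800
m = 8800 > 0,  v_rel·d = 291 > 0  ⇒  inside

inside=yes margin=8800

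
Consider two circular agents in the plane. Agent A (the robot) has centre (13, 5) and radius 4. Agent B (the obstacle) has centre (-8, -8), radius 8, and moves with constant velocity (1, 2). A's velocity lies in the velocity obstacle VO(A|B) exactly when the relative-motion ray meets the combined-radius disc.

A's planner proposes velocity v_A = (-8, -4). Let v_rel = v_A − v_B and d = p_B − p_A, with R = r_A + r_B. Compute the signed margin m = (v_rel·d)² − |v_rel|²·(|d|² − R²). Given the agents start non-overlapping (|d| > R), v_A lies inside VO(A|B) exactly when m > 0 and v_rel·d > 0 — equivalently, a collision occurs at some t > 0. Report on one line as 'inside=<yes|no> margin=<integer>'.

d = (-21, -13),  |d|² = 610;  R = 4+8 = 12,  c = 610−12² = 466
v_rel = (-9, -6),  |v_rel|² = 117;  v_rel·d = (-9)·(-21) + (-6)·(-13) = 267
117·t² − 534·t + 466 = 0  ⇒  m = 267² − 117·466 = 16767
m = 16767 > 0,  v_rel·d = 267 > 0  ⇒  inside

inside=yes margin=16767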